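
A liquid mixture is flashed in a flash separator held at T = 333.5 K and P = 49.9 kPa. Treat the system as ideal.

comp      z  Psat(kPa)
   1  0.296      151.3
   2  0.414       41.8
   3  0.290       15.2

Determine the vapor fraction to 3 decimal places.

ψ = 0.370

Raoult's law: Kᵢ = Pᵢˢᵃᵗ/P = Pᵢˢᵃᵗ/49.9.
  K_1 = 151.3/49.9 = 3.03206, K_2 = 41.8/49.9 = 0.83768, K_3 = 15.2/49.9 = 0.30461
Material balance + equilibrium reduce to Σ zᵢ(Kᵢ−1)/(1+ψ(Kᵢ−1)) = 0.
g(0) = ΣzᵢKᵢ − 1 = 0.333 and g(1) = 1 − Σzᵢ/Kᵢ = -0.544, so a root lies in (0, 1).
Newton iteration, ψ⁰ = 0.32:
  ψ = 0.320: g = 0.0342, g' = -0.693 → ψ = 0.369
  ψ = 0.369: g = 0.0007, g' = -0.665 → ψ = 0.370
Converged at ψ = 0.370.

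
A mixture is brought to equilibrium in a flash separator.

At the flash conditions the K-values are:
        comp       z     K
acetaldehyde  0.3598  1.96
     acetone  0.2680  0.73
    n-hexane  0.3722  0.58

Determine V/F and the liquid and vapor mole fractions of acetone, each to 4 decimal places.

V/F = 0.3346, x_acetone = 0.2946, y_acetone = 0.2151

Iterate (Newton) starting at V/F = 0.53:
  V/F = 0.5300: g = -0.05660, g' = -0.2809 → V/F = 0.3285
  V/F = 0.3285: g = 0.00185, g' = -0.3035 → V/F = 0.3346
Converged at V/F = 0.3346.
Compositions from xᵢ = zᵢ/(1+V/F(Kᵢ−1)), yᵢ = Kᵢxᵢ:
  acetaldehyde: x = 0.2723, y = 0.5338
  acetone: x = 0.2946, y = 0.2151
  n-hexane: x = 0.4331, y = 0.2512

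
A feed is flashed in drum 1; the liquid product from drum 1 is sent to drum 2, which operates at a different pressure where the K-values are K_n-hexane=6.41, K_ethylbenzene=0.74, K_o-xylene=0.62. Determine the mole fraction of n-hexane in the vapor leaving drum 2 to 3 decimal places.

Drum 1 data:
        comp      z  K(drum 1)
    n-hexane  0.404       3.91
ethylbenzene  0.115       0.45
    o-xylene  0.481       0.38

y_n-hexane (drum 2) = 0.398

Drum 1:
Iterate (Newton) starting at ψ₁ = 0.5:
  ψ₁ = 0.500: g = -0.0406, g' = -1.022 → ψ₁ = 0.460
  ψ₁ = 0.460: g = 0.0005, g' = -1.049 → ψ₁ = 0.461
Converged at ψ₁ = 0.461.
Drum-1 compositions:
  n-hexane: x = 0.173, y = 0.675
  ethylbenzene: x = 0.154, y = 0.069
  o-xylene: x = 0.673, y = 0.256
Drum-2 feed = drum-1 liquid: z₂ = (0.1726, 0.1540, 0.6734).
Drum 2:
Let ψ₂ = V/F and solve Σ zᵢ(Kᵢ−1)/(1+ψ₂(Kᵢ−1)) = 0.
Feasibility: ΣzᵢKᵢ = 1.638, Σzᵢ/Kᵢ = 1.321 — both > 1, two phases present.
Iterate (Newton) starting at ψ₂ = 0.5:
  ψ₂ = 0.500: g = -0.1099, g' = -0.530 → ψ₂ = 0.293
  ψ₂ = 0.293: g = 0.0303, g' = -0.893 → ψ₂ = 0.326
  ψ₂ = 0.326: g = 0.0016, g' = -0.799 → ψ₂ = 0.329
Converged at ψ₂ = 0.329.
  n-hexane: x = 0.062, y = 0.398
  ethylbenzene: x = 0.168, y = 0.125
  o-xylene: x = 0.769, y = 0.477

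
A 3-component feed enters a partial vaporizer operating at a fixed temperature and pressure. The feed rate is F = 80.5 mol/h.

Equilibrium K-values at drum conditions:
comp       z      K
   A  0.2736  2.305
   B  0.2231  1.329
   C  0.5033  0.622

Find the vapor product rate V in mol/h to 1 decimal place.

V = 52.7 mol/h

Material balance + equilibrium reduce to Σ zᵢ(Kᵢ−1)/(1+V/F(Kᵢ−1)) = 0.
Check two-phase: ΣzᵢKᵢ = 1.2402 > 1 and Σzᵢ/Kᵢ = 1.0957 > 1, so g(0) = 0.2402 > 0 and g(1) = -0.0957 < 0.
Newton–Raphson from V/F = 0.58:
  V/F = 0.5800: g = 0.02119, g' = -0.2860 → V/F = 0.6541
  V/F = 0.6541: g = 0.00028, g' = -0.2789 → V/F = 0.6551
Converged at V/F = 0.6551.
Then V = V/F·F = 0.6551·80.5 = 52.7 mol/h and L = F − V = 27.8 mol/h.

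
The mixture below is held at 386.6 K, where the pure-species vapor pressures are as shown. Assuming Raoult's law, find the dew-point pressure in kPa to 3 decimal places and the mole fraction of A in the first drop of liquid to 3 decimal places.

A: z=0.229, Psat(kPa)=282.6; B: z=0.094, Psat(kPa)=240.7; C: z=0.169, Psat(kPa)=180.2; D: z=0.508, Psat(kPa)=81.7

At the dew point ψ → 1, so Σzᵢ/Kᵢ = 1 with Kᵢ = Pᵢˢᵃᵗ/P ⇒ 1/P = Σzᵢ/Pᵢˢᵃᵗ.
1/P = 0.229/282.6 + 0.094/240.7 + 0.169/180.2 + 0.508/81.7 = 0.008357 ⇒ P = 119.666 kPa
xᵢ = zᵢP/Pᵢˢᵃᵗ ⇒ x_A = 0.229·119.666/282.6 = 0.097

Pdew = 119.666 kPa, x_A = 0.097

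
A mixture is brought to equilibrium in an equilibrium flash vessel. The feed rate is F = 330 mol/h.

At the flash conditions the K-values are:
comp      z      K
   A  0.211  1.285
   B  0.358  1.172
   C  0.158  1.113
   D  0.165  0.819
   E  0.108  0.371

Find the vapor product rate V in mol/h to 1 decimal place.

Material balance + equilibrium reduce to Σ zᵢ(Kᵢ−1)/(1+V/F(Kᵢ−1)) = 0.
Check two-phase: ΣzᵢKᵢ = 1.042 > 1 and Σzᵢ/Kᵢ = 1.104 > 1, so g(0) = 0.042 > 0 and g(1) = -0.104 < 0.
Newton–Raphson from V/F = 0.5:
  V/F = 0.500: g = -0.0057, g' = -0.121 → V/F = 0.453
  V/F = 0.453: g = -0.0002, g' = -0.114 → V/F = 0.452
Converged at V/F = 0.452.
Then V = V/F·F = 0.4516·330 = 149.0 mol/h and L = F − V = 181.0 mol/h.

V = 149.0 mol/h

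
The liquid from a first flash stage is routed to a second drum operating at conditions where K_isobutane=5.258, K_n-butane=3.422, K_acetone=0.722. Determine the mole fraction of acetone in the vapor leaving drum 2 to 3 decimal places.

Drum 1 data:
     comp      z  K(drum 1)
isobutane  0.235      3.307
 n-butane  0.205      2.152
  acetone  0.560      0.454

Drum 1:
Rachford–Rice: g(ψ₁) = Σ zᵢ(Kᵢ−1)/(1+ψ₁(Kᵢ−1)) = 0.
Check two-phase: ΣzᵢKᵢ = 1.473 > 1 and Σzᵢ/Kᵢ = 1.400 > 1, so g(0) = 0.473 > 0 and g(1) = -0.400 < 0.
Iterate (Newton) starting at ψ₁ = 0.5:
  ψ₁ = 0.500: g = -0.0190, g' = -0.695 → ψ₁ = 0.473
Converged at ψ₁ = 0.473.
Drum-1 compositions:
  isobutane: x = 0.112, y = 0.372
  n-butane: x = 0.133, y = 0.286
  acetone: x = 0.755, y = 0.343
Drum-2 feed = drum-1 liquid: z₂ = (0.1124, 0.1327, 0.7549).
Drum 2:
Rachford–Rice: g(ψ₂) = Σ zᵢ(Kᵢ−1)/(1+ψ₂(Kᵢ−1)) = 0.
Feasibility: ΣzᵢKᵢ = 1.590, Σzᵢ/Kᵢ = 1.106 — both > 1, two phases present.
Iterate (Newton) starting at ψ₂ = 0.5:
  ψ₂ = 0.500: g = 0.0546, g' = -0.446 → ψ₂ = 0.622
  ψ₂ = 0.622: g = 0.0055, g' = -0.362 → ψ₂ = 0.638
Converged at ψ₂ = 0.638.
  isobutane: x = 0.030, y = 0.159
  n-butane: x = 0.052, y = 0.178
  acetone: x = 0.918, y = 0.663

y_acetone (drum 2) = 0.663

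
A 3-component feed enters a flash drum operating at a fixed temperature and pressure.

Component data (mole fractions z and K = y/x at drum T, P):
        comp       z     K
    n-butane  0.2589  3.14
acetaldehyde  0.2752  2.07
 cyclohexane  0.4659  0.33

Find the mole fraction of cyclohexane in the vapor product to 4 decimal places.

y_cyclohexane = 0.2286

Material balance + equilibrium reduce to Σ zᵢ(Kᵢ−1)/(1+V/F(Kᵢ−1)) = 0.
Check two-phase: ΣzᵢKᵢ = 1.5364 > 1 and Σzᵢ/Kᵢ = 1.6272 > 1, so g(0) = 0.5364 > 0 and g(1) = -0.6272 < 0.
Newton iteration, V/F⁰ = 0.58:
  V/F = 0.5800: g = -0.08164, g' = -0.9155 → V/F = 0.4908
  V/F = 0.4908: g = -0.00181, g' = -0.8818 → V/F = 0.4888
Converged at V/F = 0.4888.
Compositions from xᵢ = zᵢ/(1+V/F(Kᵢ−1)), yᵢ = Kᵢxᵢ:
  n-butane: x = 0.1265, y = 0.3973
  acetaldehyde: x = 0.1807, y = 0.3740
  cyclohexane: x = 0.6928, y = 0.2286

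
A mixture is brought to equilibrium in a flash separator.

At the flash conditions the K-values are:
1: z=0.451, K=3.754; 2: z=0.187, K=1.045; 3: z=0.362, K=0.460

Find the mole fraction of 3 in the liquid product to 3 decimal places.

x_3 = 0.688

Newton iteration, β⁰ = 0.5:
  β = 0.500: g = 0.2630, g' = -0.804 → β = 0.827
  β = 0.827: g = 0.0337, g' = -0.663 → β = 0.878
Converged at β = 0.878.
Compositions from xᵢ = zᵢ/(1+β(Kᵢ−1)), yᵢ = Kᵢxᵢ:
  1: x = 0.132, y = 0.495
  2: x = 0.180, y = 0.188
  3: x = 0.688, y = 0.317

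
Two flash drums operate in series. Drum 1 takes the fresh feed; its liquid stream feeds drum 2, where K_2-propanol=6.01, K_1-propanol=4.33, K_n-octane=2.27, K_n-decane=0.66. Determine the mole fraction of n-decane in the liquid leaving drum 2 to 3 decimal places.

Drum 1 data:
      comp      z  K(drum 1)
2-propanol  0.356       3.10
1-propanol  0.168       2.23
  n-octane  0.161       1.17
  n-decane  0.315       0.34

x_n-decane (drum 2) = 0.880

Drum 1:
Newton–Raphson from ψ₁ = 0.5:
  ψ₁ = 0.500: g = 0.2076, g' = -0.781 → ψ₁ = 0.766
  ψ₁ = 0.766: g = -0.0032, g' = -0.863 → ψ₁ = 0.762
Converged at ψ₁ = 0.762.
Drum-1 compositions:
  2-propanol: x = 0.137, y = 0.424
  1-propanol: x = 0.087, y = 0.193
  n-octane: x = 0.143, y = 0.167
  n-decane: x = 0.634, y = 0.216
Drum-2 feed = drum-1 liquid: z₂ = (0.1369, 0.0867, 0.1425, 0.6339).
Drum 2:
Let ψ₂ = V/F and solve Σ zᵢ(Kᵢ−1)/(1+ψ₂(Kᵢ−1)) = 0.
g(0) = ΣzᵢKᵢ − 1 = 0.940 and g(1) = 1 − Σzᵢ/Kᵢ = -0.066, so a root lies in (0, 1).
Newton iteration, ψ₂⁰ = 0.5:
  ψ₂ = 0.500: g = 0.1551, g' = -0.607 → ψ₂ = 0.755
  ψ₂ = 0.755: g = 0.0279, g' = -0.420 → ψ₂ = 0.822
  ψ₂ = 0.822: g = 0.0008, g' = -0.396 → ψ₂ = 0.824
Converged at ψ₂ = 0.824.
  2-propanol: x = 0.027, y = 0.160
  1-propanol: x = 0.023, y = 0.100
  n-octane: x = 0.070, y = 0.158
  n-decane: x = 0.880, y = 0.581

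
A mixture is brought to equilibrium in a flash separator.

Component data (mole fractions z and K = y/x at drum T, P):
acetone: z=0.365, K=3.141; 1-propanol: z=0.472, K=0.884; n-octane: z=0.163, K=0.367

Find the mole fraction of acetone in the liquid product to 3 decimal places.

Rachford–Rice: g(ψ) = Σ zᵢ(Kᵢ−1)/(1+ψ(Kᵢ−1)) = 0.
Feasibility: ΣzᵢKᵢ = 1.624, Σzᵢ/Kᵢ = 1.094 — both > 1, two phases present.
Newton–Raphson from ψ = 0.5:
  ψ = 0.500: g = 0.1683, g' = -0.537 → ψ = 0.813
  ψ = 0.813: g = 0.0119, g' = -0.508 → ψ = 0.837
Converged at ψ = 0.837.
Compositions from xᵢ = zᵢ/(1+ψ(Kᵢ−1)), yᵢ = Kᵢxᵢ:
  acetone: x = 0.131, y = 0.411
  1-propanol: x = 0.523, y = 0.462
  n-octane: x = 0.347, y = 0.127

x_acetone = 0.131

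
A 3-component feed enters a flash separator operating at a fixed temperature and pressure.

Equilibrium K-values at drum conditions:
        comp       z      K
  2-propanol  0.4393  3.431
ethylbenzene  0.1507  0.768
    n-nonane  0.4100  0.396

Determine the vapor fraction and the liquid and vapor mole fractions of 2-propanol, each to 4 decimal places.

ψ = 0.6066, x_2-propanol = 0.1775, y_2-propanol = 0.6091

Let ψ = V/F and solve Σ zᵢ(Kᵢ−1)/(1+ψ(Kᵢ−1)) = 0.
Check two-phase: ΣzᵢKᵢ = 1.7853 > 1 and Σzᵢ/Kᵢ = 1.3596 > 1, so g(0) = 0.7853 > 0 and g(1) = -0.3596 < 0.
Newton iteration, ψ⁰ = 0.66:
  ψ = 0.6600: g = -0.04304, g' = -0.8077 → ψ = 0.6067
  ψ = 0.6067: g = -0.00006, g' = -0.8075 → ψ = 0.6066
Converged at ψ = 0.6066.
Compositions from xᵢ = zᵢ/(1+ψ(Kᵢ−1)), yᵢ = Kᵢxᵢ:
  2-propanol: x = 0.1775, y = 0.6091
  ethylbenzene: x = 0.1754, y = 0.1347
  n-nonane: x = 0.6471, y = 0.2563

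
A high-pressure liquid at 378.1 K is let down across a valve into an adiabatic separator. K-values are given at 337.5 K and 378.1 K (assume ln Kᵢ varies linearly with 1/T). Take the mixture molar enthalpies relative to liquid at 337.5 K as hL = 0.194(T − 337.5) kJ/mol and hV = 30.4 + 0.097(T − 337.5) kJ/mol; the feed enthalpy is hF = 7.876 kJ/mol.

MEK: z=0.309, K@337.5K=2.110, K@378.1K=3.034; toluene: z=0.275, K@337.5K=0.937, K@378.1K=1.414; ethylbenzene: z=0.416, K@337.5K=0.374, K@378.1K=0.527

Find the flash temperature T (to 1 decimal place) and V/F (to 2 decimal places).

Adiabatic flash: solve Rachford–Rice at each trial T, then check hF = ψ·hV(T) + (1−ψ)·hL(T).
  T = 337.5 K: K = (2.110, 0.937, 0.374), RR gives ψ = 0.127, H_out = 3.876 kJ/mol
  T = 378.1 K: K = (3.034, 1.414, 0.527), RR gives ψ = 0.818, H_out = 29.525 kJ/mol
  T = 357.8 K: K = (2.556, 1.165, 0.448), RR gives ψ = 0.490, H_out = 17.880 kJ/mol
  T = 347.6 K: K = (2.328, 1.047, 0.410), RR gives ψ = 0.317, H_out = 11.281 kJ/mol
  T = 342.6 K: K = (2.219, 0.992, 0.392), RR gives ψ = 0.226, H_out = 7.748 kJ/mol
  T = 345.1 K: K = (2.273, 1.020, 0.401), RR gives ψ = 0.272, H_out = 9.544 kJ/mol
  T = 343.9 K: K = (2.247, 1.006, 0.397), RR gives ψ = 0.250, H_out = 8.689 kJ/mol
Linear interpolation between T = 342.6 (H_out = 7.748) and T = 343.9 (H_out = 8.689) on hF = 7.876 gives T ≈ 342.8 K, at which ψ = 0.23.

T = 342.8 K, V/F = 0.23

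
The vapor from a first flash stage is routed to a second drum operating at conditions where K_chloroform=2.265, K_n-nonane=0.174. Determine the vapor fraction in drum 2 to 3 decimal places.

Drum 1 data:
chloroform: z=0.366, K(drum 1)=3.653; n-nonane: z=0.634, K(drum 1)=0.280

V/F (drum 2) = 0.770

Drum 1:
Material balance + equilibrium reduce to Σ zᵢ(Kᵢ−1)/(1+ψ₁(Kᵢ−1)) = 0.
g(0) = ΣzᵢKᵢ − 1 = 0.515 and g(1) = 1 − Σzᵢ/Kᵢ = -1.364, so a root lies in (0, 1).
Binary case is linear: z₁(K₁−1)(1+ψ₁(K₂−1)) + z₂(K₂−1)(1+ψ₁(K₁−1)) = 0
⇒ ψ₁ = [z₁(K₁−1)+z₂(K₂−1)] / [−(K₁−1)(K₂−1)] = 0.5145/1.9102 = 0.269
Drum-1 compositions:
  chloroform: x = 0.213, y = 0.780
  n-nonane: x = 0.787, y = 0.220
Drum-2 feed = drum-1 vapor: z₂ = (0.7798, 0.2202).
Drum 2:
Let ψ₂ = V/F and solve Σ zᵢ(Kᵢ−1)/(1+ψ₂(Kᵢ−1)) = 0.
Feasibility: ΣzᵢKᵢ = 1.804, Σzᵢ/Kᵢ = 1.610 — both > 1, two phases present.
Binary case is linear: z₁(K₁−1)(1+ψ₂(K₂−1)) + z₂(K₂−1)(1+ψ₂(K₁−1)) = 0
⇒ ψ₂ = [z₁(K₁−1)+z₂(K₂−1)] / [−(K₁−1)(K₂−1)] = 0.8045/1.0449 = 0.770
  chloroform: x = 0.395, y = 0.895
  n-nonane: x = 0.605, y = 0.105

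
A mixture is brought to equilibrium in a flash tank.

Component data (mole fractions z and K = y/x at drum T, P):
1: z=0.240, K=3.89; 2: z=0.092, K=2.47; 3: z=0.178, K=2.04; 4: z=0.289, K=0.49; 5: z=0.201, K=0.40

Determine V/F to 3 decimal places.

V/F = 0.653

Material balance + equilibrium reduce to Σ zᵢ(Kᵢ−1)/(1+V/F(Kᵢ−1)) = 0.
g(0) = ΣzᵢKᵢ − 1 = 0.746 and g(1) = 1 − Σzᵢ/Kᵢ = -0.278, so a root lies in (0, 1).
Iterate (Newton) starting at V/F = 0.5:
  V/F = 0.500: g = 0.1133, g' = -0.768 → V/F = 0.648
  V/F = 0.648: g = 0.0042, g' = -0.725 → V/F = 0.653
Converged at V/F = 0.653.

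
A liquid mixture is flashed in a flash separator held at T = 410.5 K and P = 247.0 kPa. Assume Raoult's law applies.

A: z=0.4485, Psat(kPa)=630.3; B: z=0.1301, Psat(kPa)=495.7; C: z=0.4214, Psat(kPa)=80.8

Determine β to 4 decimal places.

Raoult's law: Kᵢ = Pᵢˢᵃᵗ/P = Pᵢˢᵃᵗ/247.0.
  K_A = 630.3/247.0 = 2.551822, K_B = 495.7/247.0 = 2.006883, K_C = 80.8/247.0 = 0.327126
Material balance + equilibrium reduce to Σ zᵢ(Kᵢ−1)/(1+β(Kᵢ−1)) = 0.
Check two-phase: ΣzᵢKᵢ = 1.5434 > 1 and Σzᵢ/Kᵢ = 1.5288 > 1, so g(0) = 0.5434 > 0 and g(1) = -0.5288 < 0.
Newton iteration, β⁰ = 0.5:
  β = 0.5000: g = 0.05172, g' = -0.8341 → β = 0.5620
  β = 0.5620: g = -0.00057, g' = -0.8554 → β = 0.5613
Converged at β = 0.5613.

β = 0.5613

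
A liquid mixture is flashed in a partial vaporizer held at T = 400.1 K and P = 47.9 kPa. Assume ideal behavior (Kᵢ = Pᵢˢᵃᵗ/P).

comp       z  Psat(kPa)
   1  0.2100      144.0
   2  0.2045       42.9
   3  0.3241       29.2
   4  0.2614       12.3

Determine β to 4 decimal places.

β = 0.0852

Raoult's law: Kᵢ = Pᵢˢᵃᵗ/P = Pᵢˢᵃᵗ/47.9.
  K_1 = 144.0/47.9 = 3.006263, K_2 = 42.9/47.9 = 0.895616, K_3 = 29.2/47.9 = 0.609603, K_4 = 12.3/47.9 = 0.256785
Let β = V/F and solve Σ zᵢ(Kᵢ−1)/(1+β(Kᵢ−1)) = 0.
Check two-phase: ΣzᵢKᵢ = 1.0792 > 1 and Σzᵢ/Kᵢ = 1.8478 > 1, so g(0) = 0.0792 > 0 and g(1) = -0.8478 < 0.
Newton iteration, β⁰ = 0.5:
  β = 0.5000: g = -0.27857, g' = -0.6551 → β = 0.0747
  β = 0.0747: g = 0.00884, g' = -0.8558 → β = 0.0851
  β = 0.0851: g = 0.00010, g' = -0.8364 → β = 0.0852
Converged at β = 0.0852.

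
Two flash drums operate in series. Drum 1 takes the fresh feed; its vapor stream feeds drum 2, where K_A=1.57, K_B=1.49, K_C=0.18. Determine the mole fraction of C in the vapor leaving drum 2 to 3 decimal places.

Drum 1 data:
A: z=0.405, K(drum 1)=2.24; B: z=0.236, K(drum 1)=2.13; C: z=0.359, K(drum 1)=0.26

y_C (drum 2) = 0.071

Drum 1:
Rachford–Rice: g(ψ₁) = Σ zᵢ(Kᵢ−1)/(1+ψ₁(Kᵢ−1)) = 0.
Feasibility: ΣzᵢKᵢ = 1.503, Σzᵢ/Kᵢ = 1.672 — both > 1, two phases present.
Newton iteration, ψ₁⁰ = 0.5:
  ψ₁ = 0.500: g = 0.0587, g' = -0.856 → ψ₁ = 0.569
  ψ₁ = 0.569: g = -0.0018, g' = -0.912 → ψ₁ = 0.567
Converged at ψ₁ = 0.567.
Drum-1 compositions:
  A: x = 0.238, y = 0.533
  B: x = 0.144, y = 0.306
  C: x = 0.618, y = 0.161
Drum-2 feed = drum-1 vapor: z₂ = (0.5328, 0.3064, 0.1608).
Drum 2:
Let ψ₂ = V/F and solve Σ zᵢ(Kᵢ−1)/(1+ψ₂(Kᵢ−1)) = 0.
g(0) = ΣzᵢKᵢ − 1 = 0.322 and g(1) = 1 − Σzᵢ/Kᵢ = -0.438, so a root lies in (0, 1).
Newton iteration, ψ₂⁰ = 0.48:
  ψ₂ = 0.480: g = 0.1426, g' = -0.449 → ψ₂ = 0.798
  ψ₂ = 0.798: g = -0.0644, g' = -1.024 → ψ₂ = 0.735
  ψ₂ = 0.735: g = -0.0072, g' = -0.810 → ψ₂ = 0.726
Converged at ψ₂ = 0.726.
  A: x = 0.377, y = 0.592
  B: x = 0.226, y = 0.337
  C: x = 0.397, y = 0.071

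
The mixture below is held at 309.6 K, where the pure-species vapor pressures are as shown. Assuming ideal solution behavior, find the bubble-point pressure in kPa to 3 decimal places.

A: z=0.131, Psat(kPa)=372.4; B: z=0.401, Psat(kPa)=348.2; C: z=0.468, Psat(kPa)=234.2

At the bubble point ψ → 0, so ΣzᵢKᵢ = 1 with Kᵢ = Pᵢˢᵃᵗ/P ⇒ P = ΣzᵢPᵢˢᵃᵗ.
P = 0.131·372.4 + 0.401·348.2 + 0.468·234.2 = 298.018 kPa

Pbub = 298.018 kPa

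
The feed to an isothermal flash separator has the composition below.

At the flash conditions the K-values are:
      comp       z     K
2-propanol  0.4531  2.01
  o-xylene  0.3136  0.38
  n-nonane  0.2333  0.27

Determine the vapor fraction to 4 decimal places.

Material balance + equilibrium reduce to Σ zᵢ(Kᵢ−1)/(1+ψ(Kᵢ−1)) = 0.
Feasibility: ΣzᵢKᵢ = 1.0929, Σzᵢ/Kᵢ = 1.9148 — both > 1, two phases present.
Newton iteration, ψ⁰ = 0.36:
  ψ = 0.3600: g = -0.14572, g' = -0.6771 → ψ = 0.1448
  ψ = 0.1448: g = -0.00481, g' = -0.6527 → ψ = 0.1374
Converged at ψ = 0.1374.

ψ = 0.1374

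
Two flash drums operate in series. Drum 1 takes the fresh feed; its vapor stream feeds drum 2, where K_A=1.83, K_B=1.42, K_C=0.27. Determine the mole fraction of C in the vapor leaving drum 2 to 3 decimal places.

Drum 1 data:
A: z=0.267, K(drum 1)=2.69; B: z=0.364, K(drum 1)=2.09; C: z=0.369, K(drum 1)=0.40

Drum 1:
Let ψ₁ = V/F and solve Σ zᵢ(Kᵢ−1)/(1+ψ₁(Kᵢ−1)) = 0.
Feasibility: ΣzᵢKᵢ = 1.627, Σzᵢ/Kᵢ = 1.196 — both > 1, two phases present.
Iterate (Newton) starting at ψ₁ = 0.5:
  ψ₁ = 0.500: g = 0.1851, g' = -0.676 → ψ₁ = 0.774
  ψ₁ = 0.774: g = -0.0024, g' = -0.733 → ψ₁ = 0.770
Converged at ψ₁ = 0.770.
Drum-1 compositions:
  A: x = 0.116, y = 0.312
  B: x = 0.198, y = 0.414
  C: x = 0.686, y = 0.274
Drum-2 feed = drum-1 vapor: z₂ = (0.3120, 0.4135, 0.2745).
Drum 2:
Material balance + equilibrium reduce to Σ zᵢ(Kᵢ−1)/(1+ψ₂(Kᵢ−1)) = 0.
Check two-phase: ΣzᵢKᵢ = 1.232 > 1 and Σzᵢ/Kᵢ = 1.478 > 1, so g(0) = 0.232 > 0 and g(1) = -0.478 < 0.
Newton–Raphson from ψ₂ = 0.5:
  ψ₂ = 0.500: g = 0.0110, g' = -0.520 → ψ₂ = 0.521
Converged at ψ₂ = 0.521.
  A: x = 0.218, y = 0.399
  B: x = 0.339, y = 0.482
  C: x = 0.443, y = 0.120

y_C (drum 2) = 0.120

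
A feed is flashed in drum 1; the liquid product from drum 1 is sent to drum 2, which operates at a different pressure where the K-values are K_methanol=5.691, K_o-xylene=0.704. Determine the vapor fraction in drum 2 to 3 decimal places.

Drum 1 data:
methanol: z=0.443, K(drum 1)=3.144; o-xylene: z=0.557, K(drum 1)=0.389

V/F (drum 2) = 0.583

Drum 1:
Iterate (Newton) starting at ψ₁ = 0.5:
  ψ₁ = 0.500: g = -0.0316, g' = -0.905 → ψ₁ = 0.465
Converged at ψ₁ = 0.465.
Drum-1 compositions:
  methanol: x = 0.222, y = 0.697
  o-xylene: x = 0.778, y = 0.303
Drum-2 feed = drum-1 liquid: z₂ = (0.2218, 0.7782).
Drum 2:
Rachford–Rice: g(ψ₂) = Σ zᵢ(Kᵢ−1)/(1+ψ₂(Kᵢ−1)) = 0.
Check two-phase: ΣzᵢKᵢ = 1.810 > 1 and Σzᵢ/Kᵢ = 1.144 > 1, so g(0) = 0.810 > 0 and g(1) = -0.144 < 0.
Newton iteration, ψ₂⁰ = 0.69:
  ψ₂ = 0.690: g = -0.0439, g' = -0.380 → ψ₂ = 0.574
  ψ₂ = 0.574: g = 0.0041, g' = -0.457 → ψ₂ = 0.583
Converged at ψ₂ = 0.583.
  methanol: x = 0.059, y = 0.338
  o-xylene: x = 0.941, y = 0.662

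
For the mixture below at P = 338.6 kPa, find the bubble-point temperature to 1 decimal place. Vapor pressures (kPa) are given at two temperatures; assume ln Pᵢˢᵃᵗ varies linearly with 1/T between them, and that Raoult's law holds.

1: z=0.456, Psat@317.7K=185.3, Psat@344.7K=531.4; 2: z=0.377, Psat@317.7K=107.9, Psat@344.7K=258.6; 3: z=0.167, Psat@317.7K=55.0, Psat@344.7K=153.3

T = 342.5 K

Bubble-point temperature: ΣzᵢPᵢˢᵃᵗ(T) = P. Interpolate ln Pᵢˢᵃᵗ = aᵢ + bᵢ/T.
  T = 317.7 K: ΣzᵢPᵢˢᵃᵗ = 134.36 kPa
  T = 344.7 K: ΣzᵢPᵢˢᵃᵗ = 365.41 kPa
  T = 331.2 K: ΣzᵢPᵢˢᵃᵗ = 225.96 kPa
  T = 337.9 K: ΣzᵢPᵢˢᵃᵗ = 288.17 kPa
  T = 341.3 K: ΣzᵢPᵢˢᵃᵗ = 324.87 kPa
  T = 343.0 K: ΣzᵢPᵢˢᵃᵗ = 344.64 kPa
Interpolating between 341.3 K and 343.0 K gives T ≈ 342.5 K.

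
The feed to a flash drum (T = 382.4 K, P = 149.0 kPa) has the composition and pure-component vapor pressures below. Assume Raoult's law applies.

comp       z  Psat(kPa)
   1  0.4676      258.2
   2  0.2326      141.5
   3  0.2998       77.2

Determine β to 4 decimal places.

β = 0.6864

Raoult's law: Kᵢ = Pᵢˢᵃᵗ/P = Pᵢˢᵃᵗ/149.0.
  K_1 = 258.2/149.0 = 1.732886, K_2 = 141.5/149.0 = 0.949664, K_3 = 77.2/149.0 = 0.518121
Let β = V/F and solve Σ zᵢ(Kᵢ−1)/(1+β(Kᵢ−1)) = 0.
g(0) = ΣzᵢKᵢ − 1 = 0.1865 and g(1) = 1 − Σzᵢ/Kᵢ = -0.0934, so a root lies in (0, 1).
Newton iteration, β⁰ = 0.5:
  β = 0.5000: g = 0.04846, g' = -0.2560 → β = 0.6893
  β = 0.6893: g = -0.00078, g' = -0.2676 → β = 0.6864
Converged at β = 0.6864.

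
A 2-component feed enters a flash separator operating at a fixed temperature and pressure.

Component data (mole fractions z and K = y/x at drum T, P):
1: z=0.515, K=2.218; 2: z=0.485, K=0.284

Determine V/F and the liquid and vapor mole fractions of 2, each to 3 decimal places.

V/F = 0.321, x_2 = 0.630, y_2 = 0.179

Material balance + equilibrium reduce to Σ zᵢ(Kᵢ−1)/(1+V/F(Kᵢ−1)) = 0.
Check two-phase: ΣzᵢKᵢ = 1.280 > 1 and Σzᵢ/Kᵢ = 1.940 > 1, so g(0) = 0.280 > 0 and g(1) = -0.940 < 0.
Binary case is linear: z₁(K₁−1)(1+V/F(K₂−1)) + z₂(K₂−1)(1+V/F(K₁−1)) = 0
⇒ V/F = [z₁(K₁−1)+z₂(K₂−1)] / [−(K₁−1)(K₂−1)] = 0.2800/0.8721 = 0.321
Compositions from xᵢ = zᵢ/(1+V/F(Kᵢ−1)), yᵢ = Kᵢxᵢ:
  1: x = 0.370, y = 0.821
  2: x = 0.630, y = 0.179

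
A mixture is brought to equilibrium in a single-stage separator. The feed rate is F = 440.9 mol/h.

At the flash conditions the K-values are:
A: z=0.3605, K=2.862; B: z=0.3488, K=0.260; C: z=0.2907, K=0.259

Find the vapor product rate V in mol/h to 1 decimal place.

Rachford–Rice: g(ψ) = Σ zᵢ(Kᵢ−1)/(1+ψ(Kᵢ−1)) = 0.
g(0) = ΣzᵢKᵢ − 1 = 0.1977 and g(1) = 1 − Σzᵢ/Kᵢ = -1.5899, so a root lies in (0, 1).
Newton–Raphson from ψ = 0.42:
  ψ = 0.4200: g = -0.31057, g' = -1.1321 → ψ = 0.1457
  ψ = 0.1457: g = -0.00275, g' = -1.2139 → ψ = 0.1434
Converged at ψ = 0.1434.
Then V = ψ·F = 0.1434·440.9 = 63.2 mol/h and L = F − V = 377.7 mol/h.

V = 63.2 mol/h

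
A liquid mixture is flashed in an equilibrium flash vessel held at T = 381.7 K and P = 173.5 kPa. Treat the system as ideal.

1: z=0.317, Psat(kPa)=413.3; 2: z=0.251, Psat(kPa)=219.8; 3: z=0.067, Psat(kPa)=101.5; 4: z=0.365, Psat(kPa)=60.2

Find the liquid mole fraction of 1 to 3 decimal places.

Raoult's law: Kᵢ = Pᵢˢᵃᵗ/P = Pᵢˢᵃᵗ/173.5.
  K_1 = 413.3/173.5 = 2.38213, K_2 = 219.8/173.5 = 1.26686, K_3 = 101.5/173.5 = 0.58501, K_4 = 60.2/173.5 = 0.34697
Rachford–Rice: g(β) = Σ zᵢ(Kᵢ−1)/(1+β(Kᵢ−1)) = 0.
g(0) = ΣzᵢKᵢ − 1 = 0.239 and g(1) = 1 − Σzᵢ/Kᵢ = -0.498, so a root lies in (0, 1).
Newton–Raphson from β = 0.5:
  β = 0.500: g = -0.0708, g' = -0.587 → β = 0.379
  β = 0.379: g = -0.0016, g' = -0.567 → β = 0.377
Converged at β = 0.377.
Compositions from xᵢ = zᵢ/(1+β(Kᵢ−1)), yᵢ = Kᵢxᵢ:
  1: x = 0.208, y = 0.497
  2: x = 0.228, y = 0.289
  3: x = 0.079, y = 0.046
  4: x = 0.484, y = 0.168

x_1 = 0.208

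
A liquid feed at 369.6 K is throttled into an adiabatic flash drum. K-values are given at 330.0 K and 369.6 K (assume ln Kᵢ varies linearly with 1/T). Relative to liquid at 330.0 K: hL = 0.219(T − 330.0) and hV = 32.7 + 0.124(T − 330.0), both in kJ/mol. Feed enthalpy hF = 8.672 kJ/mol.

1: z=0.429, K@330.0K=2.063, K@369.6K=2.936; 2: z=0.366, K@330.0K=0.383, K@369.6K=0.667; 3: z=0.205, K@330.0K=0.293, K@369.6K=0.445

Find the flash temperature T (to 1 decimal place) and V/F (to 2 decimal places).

T = 336.8 K, V/F = 0.22

Adiabatic flash: solve Rachford–Rice at each trial T, then check hF = ψ·hV(T) + (1−ψ)·hL(T).
  T = 330.0 K: K = (2.063, 0.383, 0.293), RR gives ψ = 0.123, H_out = 4.031 kJ/mol
  T = 369.6 K: K = (2.936, 0.667, 0.445), RR gives ψ = 0.715, H_out = 29.350 kJ/mol
  T = 349.8 K: K = (2.486, 0.513, 0.365), RR gives ψ = 0.407, H_out = 16.868 kJ/mol
  T = 339.9 K: K = (2.271, 0.445, 0.328), RR gives ψ = 0.268, H_out = 10.692 kJ/mol
  T = 334.9 K: K = (2.165, 0.413, 0.310), RR gives ψ = 0.197, H_out = 7.420 kJ/mol
  T = 337.4 K: K = (2.218, 0.429, 0.319), RR gives ψ = 0.233, H_out = 9.075 kJ/mol
  T = 336.1 K: K = (2.190, 0.421, 0.314), RR gives ψ = 0.214, H_out = 8.220 kJ/mol
Linear interpolation between T = 336.1 (H_out = 8.220) and T = 337.4 (H_out = 9.075) on hF = 8.672 gives T ≈ 336.8 K, at which ψ = 0.22.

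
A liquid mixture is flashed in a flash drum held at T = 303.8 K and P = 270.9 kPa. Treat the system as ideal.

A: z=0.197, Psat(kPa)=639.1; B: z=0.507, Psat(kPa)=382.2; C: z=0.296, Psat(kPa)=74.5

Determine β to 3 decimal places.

β = 0.492

Raoult's law: Kᵢ = Pᵢˢᵃᵗ/P = Pᵢˢᵃᵗ/270.9.
  K_A = 639.1/270.9 = 2.35917, K_B = 382.2/270.9 = 1.41085, K_C = 74.5/270.9 = 0.27501
Let β = V/F and solve Σ zᵢ(Kᵢ−1)/(1+β(Kᵢ−1)) = 0.
Check two-phase: ΣzᵢKᵢ = 1.261 > 1 and Σzᵢ/Kᵢ = 1.519 > 1, so g(0) = 0.261 > 0 and g(1) = -0.519 < 0.
Newton iteration, β⁰ = 0.69:
  β = 0.690: g = -0.1289, g' = -0.772 → β = 0.523
  β = 0.523: g = -0.0177, g' = -0.586 → β = 0.493
  β = 0.493: g = -0.0003, g' = -0.566 → β = 0.492
Converged at β = 0.492.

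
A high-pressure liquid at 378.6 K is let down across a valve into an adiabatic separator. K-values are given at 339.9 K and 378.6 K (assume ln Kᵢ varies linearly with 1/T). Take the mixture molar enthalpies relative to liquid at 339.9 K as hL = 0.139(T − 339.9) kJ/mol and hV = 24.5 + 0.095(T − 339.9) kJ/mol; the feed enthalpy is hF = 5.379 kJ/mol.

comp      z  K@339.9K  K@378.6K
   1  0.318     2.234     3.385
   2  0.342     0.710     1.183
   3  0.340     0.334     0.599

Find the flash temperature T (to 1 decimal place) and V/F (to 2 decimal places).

T = 344.1 K, V/F = 0.20

Adiabatic flash: solve Rachford–Rice at each trial T, then check hF = ψ·hV(T) + (1−ψ)·hL(T).
  T = 339.9 K: K = (2.234, 0.710, 0.334), RR gives ψ = 0.108, H_out = 2.641 kJ/mol
  T = 378.6 K: K = (3.385, 1.183, 0.599), RR gives ψ = 1.000, H_out = 28.177 kJ/mol
  T = 359.2 K: K = (2.779, 0.929, 0.454), RR gives ψ = 0.540, H_out = 15.450 kJ/mol
  T = 349.5 K: K = (2.498, 0.814, 0.391), RR gives ψ = 0.315, H_out = 8.914 kJ/mol
  T = 344.7 K: K = (2.364, 0.761, 0.362), RR gives ψ = 0.211, H_out = 5.792 kJ/mol
  T = 342.3 K: K = (2.299, 0.735, 0.348), RR gives ψ = 0.160, H_out = 4.226 kJ/mol
Linear interpolation between T = 342.3 (H_out = 4.226) and T = 344.7 (H_out = 5.792) on hF = 5.379 gives T ≈ 344.1 K, at which ψ = 0.20.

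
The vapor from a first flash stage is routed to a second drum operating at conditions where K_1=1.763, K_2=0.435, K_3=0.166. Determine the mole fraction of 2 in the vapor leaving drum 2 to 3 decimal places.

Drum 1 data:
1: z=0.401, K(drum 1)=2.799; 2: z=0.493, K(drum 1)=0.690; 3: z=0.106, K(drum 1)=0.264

y_2 (drum 2) = 0.215

Drum 1:
Newton–Raphson from ψ₁ = 0.5:
  ψ₁ = 0.500: g = 0.0755, g' = -0.570 → ψ₁ = 0.632
  ψ₁ = 0.632: g = 0.0014, g' = -0.558 → ψ₁ = 0.635
Converged at ψ₁ = 0.635.
Drum-1 compositions:
  1: x = 0.187, y = 0.524
  2: x = 0.614, y = 0.424
  3: x = 0.199, y = 0.053
Drum-2 feed = drum-1 vapor: z₂ = (0.5239, 0.4235, 0.0525).
Drum 2:
Rachford–Rice: g(ψ₂) = Σ zᵢ(Kᵢ−1)/(1+ψ₂(Kᵢ−1)) = 0.
Check two-phase: ΣzᵢKᵢ = 1.117 > 1 and Σzᵢ/Kᵢ = 1.587 > 1, so g(0) = 0.117 > 0 and g(1) = -0.587 < 0.
Newton iteration, ψ₂⁰ = 0.5:
  ψ₂ = 0.500: g = -0.1193, g' = -0.530 → ψ₂ = 0.275
  ψ₂ = 0.275: g = -0.0097, g' = -0.459 → ψ₂ = 0.254
Converged at ψ₂ = 0.254.
  1: x = 0.439, y = 0.774
  2: x = 0.494, y = 0.215
  3: x = 0.067, y = 0.011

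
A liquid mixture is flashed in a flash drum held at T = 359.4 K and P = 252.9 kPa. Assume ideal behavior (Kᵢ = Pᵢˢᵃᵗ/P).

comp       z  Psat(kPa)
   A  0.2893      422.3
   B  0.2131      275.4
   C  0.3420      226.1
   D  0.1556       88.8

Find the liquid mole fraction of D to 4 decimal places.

Raoult's law: Kᵢ = Pᵢˢᵃᵗ/P = Pᵢˢᵃᵗ/252.9.
  K_A = 422.3/252.9 = 1.669830, K_B = 275.4/252.9 = 1.088968, K_C = 226.1/252.9 = 0.894029, K_D = 88.8/252.9 = 0.351127
Newton–Raphson from V/F = 0.61:
  V/F = 0.6100: g = -0.05030, g' = -0.2508 → V/F = 0.4094
  V/F = 0.4094: g = -0.00501, g' = -0.2072 → V/F = 0.3853
  V/F = 0.3853: g = -0.00004, g' = -0.2042 → V/F = 0.3851
Converged at V/F = 0.3851.
Compositions from xᵢ = zᵢ/(1+V/F(Kᵢ−1)), yᵢ = Kᵢxᵢ:
  A: x = 0.2300, y = 0.3840
  B: x = 0.2060, y = 0.2244
  C: x = 0.3565, y = 0.3188
  D: x = 0.2074, y = 0.0728

x_D = 0.2074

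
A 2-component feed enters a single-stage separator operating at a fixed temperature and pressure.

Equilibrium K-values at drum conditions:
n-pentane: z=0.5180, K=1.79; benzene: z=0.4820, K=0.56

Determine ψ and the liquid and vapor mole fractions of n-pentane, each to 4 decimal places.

ψ = 0.5671, x_n-pentane = 0.3577, y_n-pentane = 0.6403

Material balance + equilibrium reduce to Σ zᵢ(Kᵢ−1)/(1+ψ(Kᵢ−1)) = 0.
g(0) = ΣzᵢKᵢ − 1 = 0.1971 and g(1) = 1 − Σzᵢ/Kᵢ = -0.1501, so a root lies in (0, 1).
Newton–Raphson from ψ = 0.5:
  ψ = 0.5000: g = 0.02145, g' = -0.3195 → ψ = 0.5671
Converged at ψ = 0.5671.
Compositions from xᵢ = zᵢ/(1+ψ(Kᵢ−1)), yᵢ = Kᵢxᵢ:
  n-pentane: x = 0.3577, y = 0.6403
  benzene: x = 0.6423, y = 0.3597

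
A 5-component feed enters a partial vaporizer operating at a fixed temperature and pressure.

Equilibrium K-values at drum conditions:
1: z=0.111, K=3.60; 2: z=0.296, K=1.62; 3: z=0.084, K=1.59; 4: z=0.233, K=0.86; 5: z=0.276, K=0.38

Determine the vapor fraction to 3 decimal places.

ψ = 0.546

Let ψ = V/F and solve Σ zᵢ(Kᵢ−1)/(1+ψ(Kᵢ−1)) = 0.
g(0) = ΣzᵢKᵢ − 1 = 0.318 and g(1) = 1 − Σzᵢ/Kᵢ = -0.264, so a root lies in (0, 1).
Newton iteration, ψ⁰ = 0.47:
  ψ = 0.470: g = 0.0344, g' = -0.455 → ψ = 0.546
Converged at ψ = 0.546.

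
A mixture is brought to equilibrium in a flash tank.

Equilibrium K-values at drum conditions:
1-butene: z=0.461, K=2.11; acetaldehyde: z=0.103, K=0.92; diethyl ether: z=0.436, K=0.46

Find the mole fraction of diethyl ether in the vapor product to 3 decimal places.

y_diethyl ether = 0.274

Material balance + equilibrium reduce to Σ zᵢ(Kᵢ−1)/(1+V/F(Kᵢ−1)) = 0.
Feasibility: ΣzᵢKᵢ = 1.268, Σzᵢ/Kᵢ = 1.278 — both > 1, two phases present.
Newton–Raphson from V/F = 0.5:
  V/F = 0.500: g = -0.0020, g' = -0.474 → V/F = 0.496
Converged at V/F = 0.496.
Compositions from xᵢ = zᵢ/(1+V/F(Kᵢ−1)), yᵢ = Kᵢxᵢ:
  1-butene: x = 0.297, y = 0.627
  acetaldehyde: x = 0.107, y = 0.099
  diethyl ether: x = 0.595, y = 0.274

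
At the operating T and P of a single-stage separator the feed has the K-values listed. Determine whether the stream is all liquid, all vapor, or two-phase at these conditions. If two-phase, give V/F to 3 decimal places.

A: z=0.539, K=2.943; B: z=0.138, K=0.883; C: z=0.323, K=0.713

ΣzᵢKᵢ = 1.938; Σzᵢ/Kᵢ = 0.792.
Since Σzᵢ/Kᵢ < 1 the mixture is above its dew point — single vapor phase.

all vapor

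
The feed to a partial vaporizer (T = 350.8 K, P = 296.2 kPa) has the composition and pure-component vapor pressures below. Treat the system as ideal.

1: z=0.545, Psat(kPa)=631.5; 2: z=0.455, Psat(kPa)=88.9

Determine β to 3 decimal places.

β = 0.377

Raoult's law: Kᵢ = Pᵢˢᵃᵗ/P = Pᵢˢᵃᵗ/296.2.
  K_1 = 631.5/296.2 = 2.13201, K_2 = 88.9/296.2 = 0.30014
Rachford–Rice: g(β) = Σ zᵢ(Kᵢ−1)/(1+β(Kᵢ−1)) = 0.
Feasibility: ΣzᵢKᵢ = 1.299, Σzᵢ/Kᵢ = 1.772 — both > 1, two phases present.
Binary case is linear: z₁(K₁−1)(1+β(K₂−1)) + z₂(K₂−1)(1+β(K₁−1)) = 0
⇒ β = [z₁(K₁−1)+z₂(K₂−1)] / [−(K₁−1)(K₂−1)] = 0.2985/0.7923 = 0.377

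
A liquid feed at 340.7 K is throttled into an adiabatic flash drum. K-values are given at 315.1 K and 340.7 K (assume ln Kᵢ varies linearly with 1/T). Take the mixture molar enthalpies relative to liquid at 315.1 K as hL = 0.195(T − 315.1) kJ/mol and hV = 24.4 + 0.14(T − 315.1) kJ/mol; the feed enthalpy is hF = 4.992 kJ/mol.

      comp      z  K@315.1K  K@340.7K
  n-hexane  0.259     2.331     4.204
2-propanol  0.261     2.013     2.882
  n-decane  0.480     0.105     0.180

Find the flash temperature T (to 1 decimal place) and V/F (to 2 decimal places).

T = 316.6 K, V/F = 0.19

Adiabatic flash: solve Rachford–Rice at each trial T, then check hF = ψ·hV(T) + (1−ψ)·hL(T).
  T = 315.1 K: K = (2.331, 2.013, 0.105), RR gives ψ = 0.170, H_out = 4.147 kJ/mol
  T = 340.7 K: K = (4.204, 2.882, 0.180), RR gives ψ = 0.438, H_out = 15.068 kJ/mol
  T = 327.9 K: K = (3.167, 2.426, 0.139), RR gives ψ = 0.332, H_out = 10.366 kJ/mol
  T = 321.5 K: K = (2.725, 2.214, 0.121), RR gives ψ = 0.262, H_out = 7.549 kJ/mol
  T = 318.3 K: K = (2.522, 2.112, 0.113), RR gives ψ = 0.220, H_out = 5.942 kJ/mol
  T = 316.7 K: K = (2.425, 2.062, 0.109), RR gives ψ = 0.196, H_out = 5.071 kJ/mol
Linear interpolation between T = 315.1 (H_out = 4.147) and T = 316.7 (H_out = 5.071) on hF = 4.992 gives T ≈ 316.6 K, at which ψ = 0.19.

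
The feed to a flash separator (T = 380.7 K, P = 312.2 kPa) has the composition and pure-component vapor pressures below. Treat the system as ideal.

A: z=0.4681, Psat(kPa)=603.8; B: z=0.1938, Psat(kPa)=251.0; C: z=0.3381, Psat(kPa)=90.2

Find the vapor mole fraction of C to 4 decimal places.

Raoult's law: Kᵢ = Pᵢˢᵃᵗ/P = Pᵢˢᵃᵗ/312.2.
  K_A = 603.8/312.2 = 1.934017, K_B = 251.0/312.2 = 0.803972, K_C = 90.2/312.2 = 0.288917
Newton–Raphson from ψ = 0.5:
  ψ = 0.5000: g = -0.11714, g' = -0.6105 → ψ = 0.3081
  ψ = 0.3081: g = -0.00880, g' = -0.5350 → ψ = 0.2917
  ψ = 0.2917: g = -0.00002, g' = -0.5327 → ψ = 0.2916
Converged at ψ = 0.2916.
Compositions from xᵢ = zᵢ/(1+ψ(Kᵢ−1)), yᵢ = Kᵢxᵢ:
  A: x = 0.3679, y = 0.7115
  B: x = 0.2056, y = 0.1653
  C: x = 0.4266, y = 0.1232

y_C = 0.1232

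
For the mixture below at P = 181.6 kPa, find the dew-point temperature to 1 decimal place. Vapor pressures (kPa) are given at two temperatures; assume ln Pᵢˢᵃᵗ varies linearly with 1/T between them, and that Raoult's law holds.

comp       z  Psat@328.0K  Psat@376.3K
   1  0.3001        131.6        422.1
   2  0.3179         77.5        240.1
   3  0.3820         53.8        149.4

Dew-point temperature: Σzᵢ·P/Pᵢˢᵃᵗ(T) = 1. Interpolate ln Pᵢˢᵃᵗ = aᵢ + bᵢ/T.
  T = 328.0 K: ΣzᵢP/Pᵢˢᵃᵗ = 2.4485
  T = 376.3 K: ΣzᵢP/Pᵢˢᵃᵗ = 0.8339
  T = 352.1 K: ΣzᵢP/Pᵢˢᵃᵗ = 1.3780
  T = 364.2 K: ΣzᵢP/Pᵢˢᵃᵗ = 1.0629
  T = 370.2 K: ΣzᵢP/Pᵢˢᵃᵗ = 0.9405
  T = 367.2 K: ΣzᵢP/Pᵢˢᵃᵗ = 0.9993
  T = 365.7 K: ΣzᵢP/Pᵢˢᵃᵗ = 1.0305
Interpolating between 365.7 K and 367.2 K gives T ≈ 367.2 K.

T = 367.2 K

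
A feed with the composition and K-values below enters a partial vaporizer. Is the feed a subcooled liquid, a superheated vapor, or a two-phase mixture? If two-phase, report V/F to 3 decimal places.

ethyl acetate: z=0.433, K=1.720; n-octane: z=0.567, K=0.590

ΣzᵢKᵢ = 1.079; Σzᵢ/Kᵢ = 1.213.
Both exceed 1, so a two-phase solution exists.
Let ψ = V/F and solve Σ zᵢ(Kᵢ−1)/(1+ψ(Kᵢ−1)) = 0.
Iterate (Newton) starting at ψ = 0.5:
  ψ = 0.500: g = -0.0632, g' = -0.272 → ψ = 0.268
  ψ = 0.268: g = 0.0002, g' = -0.278 → ψ = 0.269
Converged at ψ = 0.269.

two-phase, V/F = 0.269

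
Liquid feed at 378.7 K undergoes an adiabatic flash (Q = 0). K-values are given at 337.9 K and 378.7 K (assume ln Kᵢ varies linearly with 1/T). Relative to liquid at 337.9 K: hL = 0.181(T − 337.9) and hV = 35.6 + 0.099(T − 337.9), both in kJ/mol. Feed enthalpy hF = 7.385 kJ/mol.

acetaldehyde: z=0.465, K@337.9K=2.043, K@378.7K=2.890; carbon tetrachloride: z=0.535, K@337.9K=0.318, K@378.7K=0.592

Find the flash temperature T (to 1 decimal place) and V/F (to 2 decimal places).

T = 339.9 K, V/F = 0.20

Adiabatic flash: solve Rachford–Rice at each trial T, then check hF = ψ·hV(T) + (1−ψ)·hL(T).
  T = 337.9 K: K = (2.043, 0.318), RR gives ψ = 0.169, H_out = 6.012 kJ/mol
  T = 378.7 K: K = (2.890, 0.592), RR gives ψ = 0.857, H_out = 35.015 kJ/mol
  T = 358.3 K: K = (2.454, 0.442), RR gives ψ = 0.465, H_out = 19.463 kJ/mol
  T = 348.1 K: K = (2.245, 0.377), RR gives ψ = 0.316, H_out = 12.838 kJ/mol
  T = 343.0 K: K = (2.143, 0.346), RR gives ψ = 0.244, H_out = 9.491 kJ/mol
  T = 340.4 K: K = (2.092, 0.332), RR gives ψ = 0.206, H_out = 7.740 kJ/mol
  T = 339.1 K: K = (2.066, 0.325), RR gives ψ = 0.187, H_out = 6.847 kJ/mol
Linear interpolation between T = 339.1 (H_out = 6.847) and T = 340.4 (H_out = 7.740) on hF = 7.385 gives T ≈ 339.9 K, at which ψ = 0.20.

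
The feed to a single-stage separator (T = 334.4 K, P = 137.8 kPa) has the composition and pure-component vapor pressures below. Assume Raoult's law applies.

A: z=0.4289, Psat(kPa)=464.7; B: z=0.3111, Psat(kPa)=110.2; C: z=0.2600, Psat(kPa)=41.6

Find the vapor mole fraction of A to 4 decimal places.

Raoult's law: Kᵢ = Pᵢˢᵃᵗ/P = Pᵢˢᵃᵗ/137.8.
  K_A = 464.7/137.8 = 3.372279, K_B = 110.2/137.8 = 0.799710, K_C = 41.6/137.8 = 0.301887
Rachford–Rice: g(ψ) = Σ zᵢ(Kᵢ−1)/(1+ψ(Kᵢ−1)) = 0.
Feasibility: ΣzᵢKᵢ = 1.7737, Σzᵢ/Kᵢ = 1.3775 — both > 1, two phases present.
Newton iteration, ψ⁰ = 0.5:
  ψ = 0.5000: g = 0.11733, g' = -0.8195 → ψ = 0.6432
  ψ = 0.6432: g = 0.00188, g' = -0.8122 → ψ = 0.6455
Converged at ψ = 0.6455.
Compositions from xᵢ = zᵢ/(1+ψ(Kᵢ−1)), yᵢ = Kᵢxᵢ:
  A: x = 0.1694, y = 0.5714
  B: x = 0.3573, y = 0.2857
  C: x = 0.4733, y = 0.1429

y_A = 0.5714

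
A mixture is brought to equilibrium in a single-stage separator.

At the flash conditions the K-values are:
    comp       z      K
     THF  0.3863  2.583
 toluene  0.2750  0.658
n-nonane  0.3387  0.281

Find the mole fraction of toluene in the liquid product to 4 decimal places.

Newton iteration, V/F⁰ = 0.5:
  V/F = 0.5000: g = -0.15232, g' = -0.7752 → V/F = 0.3035
  V/F = 0.3035: g = -0.00339, g' = -0.7682 → V/F = 0.2991
Converged at V/F = 0.2991.
Compositions from xᵢ = zᵢ/(1+V/F(Kᵢ−1)), yᵢ = Kᵢxᵢ:
  THF: x = 0.2622, y = 0.6772
  toluene: x = 0.3063, y = 0.2016
  n-nonane: x = 0.4315, y = 0.1213

x_toluene = 0.3063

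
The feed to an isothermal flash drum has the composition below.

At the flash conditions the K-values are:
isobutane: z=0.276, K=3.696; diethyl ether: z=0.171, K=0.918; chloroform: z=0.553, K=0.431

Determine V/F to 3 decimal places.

V/F = 0.320

Material balance + equilibrium reduce to Σ zᵢ(Kᵢ−1)/(1+V/F(Kᵢ−1)) = 0.
Check two-phase: ΣzᵢKᵢ = 1.415 > 1 and Σzᵢ/Kᵢ = 1.544 > 1, so g(0) = 0.415 > 0 and g(1) = -0.544 < 0.
Newton iteration, V/F⁰ = 0.47:
  V/F = 0.470: g = -0.1159, g' = -0.725 → V/F = 0.310
  V/F = 0.310: g = 0.0087, g' = -0.860 → V/F = 0.320
Converged at V/F = 0.320.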